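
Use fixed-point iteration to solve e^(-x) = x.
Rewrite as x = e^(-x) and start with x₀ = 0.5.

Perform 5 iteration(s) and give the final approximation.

Equation: e^(-x) = x
Fixed-point form: x = e^(-x)
x₀ = 0.5

x_1 = g(0.500000) = 0.606531
x_2 = g(0.606531) = 0.545239
x_3 = g(0.545239) = 0.579703
x_4 = g(0.579703) = 0.560065
x_5 = g(0.560065) = 0.571172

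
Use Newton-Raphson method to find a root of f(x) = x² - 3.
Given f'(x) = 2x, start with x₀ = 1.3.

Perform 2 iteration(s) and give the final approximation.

f(x) = x² - 3
f'(x) = 2x
x₀ = 1.3

Newton-Raphson formula: x_{n+1} = x_n - f(x_n)/f'(x_n)

Iteration 1:
  f(1.300000) = -1.310000
  f'(1.300000) = 2.600000
  x_1 = 1.300000 - (-1.310000)/2.600000 = 1.803846
Iteration 2:
  f(1.803846) = 0.253861
  f'(1.803846) = 3.607692
  x_2 = 1.803846 - 0.253861/3.607692 = 1.733480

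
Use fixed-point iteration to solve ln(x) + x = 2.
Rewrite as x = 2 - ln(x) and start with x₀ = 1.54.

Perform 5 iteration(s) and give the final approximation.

Equation: ln(x) + x = 2
Fixed-point form: x = 2 - ln(x)
x₀ = 1.54

x_1 = g(1.540000) = 1.568218
x_2 = g(1.568218) = 1.550060
x_3 = g(1.550060) = 1.561706
x_4 = g(1.561706) = 1.554221
x_5 = g(1.554221) = 1.559025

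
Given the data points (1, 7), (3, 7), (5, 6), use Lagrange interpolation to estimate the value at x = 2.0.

Lagrange interpolation formula:
P(x) = Σ yᵢ × Lᵢ(x)
where Lᵢ(x) = Π_{j≠i} (x - xⱼ)/(xᵢ - xⱼ)

L_0(2.0) = (2.0 - 3)/(1 - 3) × (2.0 - 5)/(1 - 5) = 0.375000
L_1(2.0) = (2.0 - 1)/(3 - 1) × (2.0 - 5)/(3 - 5) = 0.750000
L_2(2.0) = (2.0 - 1)/(5 - 1) × (2.0 - 3)/(5 - 3) = -0.125000

P(2.0) = 7×L_0(2.0) + 7×L_1(2.0) + 6×L_2(2.0)
P(2.0) = 7.125000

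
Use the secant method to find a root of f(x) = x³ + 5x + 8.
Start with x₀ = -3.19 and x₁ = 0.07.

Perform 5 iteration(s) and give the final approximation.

f(x) = x³ + 5x + 8
x₀ = -3.19, x₁ = 0.07

Secant formula: x_{n+1} = x_n - f(x_n)(x_n - x_{n-1})/(f(x_n) - f(x_{n-1}))

Iteration 1:
  f(-3.190000) = -40.411759
  f(0.070000) = 8.350343
  x_2 = 0.070000 - 8.350343×(0.070000 - (-3.190000))/(8.350343 - (-40.411759))
       = -0.488264
Iteration 2:
  f(0.070000) = 8.350343
  f(-0.488264) = 5.442278
  x_3 = -0.488264 - 5.442278×(-0.488264 - 0.070000)/(5.442278 - 8.350343)
       = -1.533023
Iteration 3:
  f(-0.488264) = 5.442278
  f(-1.533023) = -3.267961
  x_4 = -1.533023 - (-3.267961)×(-1.533023 - (-0.488264))/(-3.267961 - 5.442278)
       = -1.141044
Iteration 4:
  f(-1.533023) = -3.267961
  f(-1.141044) = 0.809165
  x_5 = -1.141044 - 0.809165×(-1.141044 - (-1.533023))/(0.809165 - (-3.267961))
       = -1.218838
Iteration 5:
  f(-1.141044) = 0.809165
  f(-1.218838) = 0.095149
  x_6 = -1.218838 - 0.095149×(-1.218838 - (-1.141044))/(0.095149 - 0.809165)
       = -1.229204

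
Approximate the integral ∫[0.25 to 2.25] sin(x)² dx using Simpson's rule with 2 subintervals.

f(x) = sin(x)²
a = 0.25, b = 2.25, n = 2
h = (b - a)/n = 1.000000

Simpson's rule: (h/3)[f(x₀) + 4f(x₁) + 2f(x₂) + ... + f(xₙ)]

x_0 = 0.2500, f(x_0) = 0.061209, coefficient = 1
x_1 = 1.2500, f(x_1) = 0.900572, coefficient = 4
x_2 = 2.2500, f(x_2) = 0.605398, coefficient = 1

I ≈ (1.000000/3) × 4.268894 = 1.422965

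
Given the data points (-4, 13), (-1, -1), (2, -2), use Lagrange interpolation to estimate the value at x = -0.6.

Lagrange interpolation formula:
P(x) = Σ yᵢ × Lᵢ(x)
where Lᵢ(x) = Π_{j≠i} (x - xⱼ)/(xᵢ - xⱼ)

L_0(-0.6) = (-0.6 - (-1))/(-4 - (-1)) × (-0.6 - 2)/(-4 - 2) = -0.057778
L_1(-0.6) = (-0.6 - (-4))/(-1 - (-4)) × (-0.6 - 2)/(-1 - 2) = 0.982222
L_2(-0.6) = (-0.6 - (-4))/(2 - (-4)) × (-0.6 - (-1))/(2 - (-1)) = 0.075556

P(-0.6) = 13×L_0(-0.6) + (-1)×L_1(-0.6) + (-2)×L_2(-0.6)
P(-0.6) = -1.884444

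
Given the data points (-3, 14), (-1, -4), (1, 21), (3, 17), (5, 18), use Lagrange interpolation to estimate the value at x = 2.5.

Lagrange interpolation formula:
P(x) = Σ yᵢ × Lᵢ(x)
where Lᵢ(x) = Π_{j≠i} (x - xⱼ)/(xᵢ - xⱼ)

L_0(2.5) = (2.5 - (-1))/(-3 - (-1)) × (2.5 - 1)/(-3 - 1) × (2.5 - 3)/(-3 - 3) × (2.5 - 5)/(-3 - 5) = 0.017090
L_1(2.5) = (2.5 - (-3))/(-1 - (-3)) × (2.5 - 1)/(-1 - 1) × (2.5 - 3)/(-1 - 3) × (2.5 - 5)/(-1 - 5) = -0.107422
L_2(2.5) = (2.5 - (-3))/(1 - (-3)) × (2.5 - (-1))/(1 - (-1)) × (2.5 - 3)/(1 - 3) × (2.5 - 5)/(1 - 5) = 0.375977
L_3(2.5) = (2.5 - (-3))/(3 - (-3)) × (2.5 - (-1))/(3 - (-1)) × (2.5 - 1)/(3 - 1) × (2.5 - 5)/(3 - 5) = 0.751953
L_4(2.5) = (2.5 - (-3))/(5 - (-3)) × (2.5 - (-1))/(5 - (-1)) × (2.5 - 1)/(5 - 1) × (2.5 - 3)/(5 - 3) = -0.037598

P(2.5) = 14×L_0(2.5) + (-4)×L_1(2.5) + 21×L_2(2.5) + 17×L_3(2.5) + 18×L_4(2.5)
P(2.5) = 20.670898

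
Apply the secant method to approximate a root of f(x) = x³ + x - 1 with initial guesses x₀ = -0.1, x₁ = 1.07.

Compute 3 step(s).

f(x) = x³ + x - 1
x₀ = -0.1, x₁ = 1.07

Secant formula: x_{n+1} = x_n - f(x_n)(x_n - x_{n-1})/(f(x_n) - f(x_{n-1}))

Iteration 1:
  f(-0.100000) = -1.101000
  f(1.070000) = 1.295043
  x_2 = 1.070000 - 1.295043×(1.070000 - (-0.100000))/(1.295043 - (-1.101000))
       = 0.437624
Iteration 2:
  f(1.070000) = 1.295043
  f(0.437624) = -0.478565
  x_3 = 0.437624 - (-0.478565)×(0.437624 - 1.070000)/(-0.478565 - 1.295043)
       = 0.608255
Iteration 3:
  f(0.437624) = -0.478565
  f(0.608255) = -0.166706
  x_4 = 0.608255 - (-0.166706)×(0.608255 - 0.437624)/(-0.166706 - (-0.478565))
       = 0.699467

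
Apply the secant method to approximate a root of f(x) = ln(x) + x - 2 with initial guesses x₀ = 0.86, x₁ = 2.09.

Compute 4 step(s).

f(x) = ln(x) + x - 2
x₀ = 0.86, x₁ = 2.09

Secant formula: x_{n+1} = x_n - f(x_n)(x_n - x_{n-1})/(f(x_n) - f(x_{n-1}))

Iteration 1:
  f(0.860000) = -1.290823
  f(2.090000) = 0.827164
  x_2 = 2.090000 - 0.827164×(2.090000 - 0.860000)/(0.827164 - (-1.290823))
       = 1.609633
Iteration 2:
  f(2.090000) = 0.827164
  f(1.609633) = 0.085639
  x_3 = 1.609633 - 0.085639×(1.609633 - 2.090000)/(0.085639 - 0.827164)
       = 1.554155
Iteration 3:
  f(1.609633) = 0.085639
  f(1.554155) = -0.004913
  x_4 = 1.554155 - (-0.004913)×(1.554155 - 1.609633)/(-0.004913 - 0.085639)
       = 1.557165
Iteration 4:
  f(1.554155) = -0.004913
  f(1.557165) = 0.000032
  x_5 = 1.557165 - 0.000032×(1.557165 - 1.554155)/(0.000032 - (-0.004913))
       = 1.557146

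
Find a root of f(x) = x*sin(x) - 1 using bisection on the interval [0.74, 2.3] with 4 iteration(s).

f(x) = x*sin(x) - 1
Initial interval: [0.74, 2.3]

Iteration 1:
  c_1 = (0.740000 + 2.300000)/2 = 1.520000
  f(c_1) = f(1.520000) = 0.518039
  f(a) × f(c) < 0, new interval: [0.740000, 1.520000]
Iteration 2:
  c_2 = (0.740000 + 1.520000)/2 = 1.130000
  f(c_2) = f(1.130000) = 0.021986
  f(a) × f(c) < 0, new interval: [0.740000, 1.130000]
Iteration 3:
  c_3 = (0.740000 + 1.130000)/2 = 0.935000
  f(c_3) = f(0.935000) = -0.247700
  f(a) × f(c) ≥ 0, new interval: [0.935000, 1.130000]
Iteration 4:
  c_4 = (0.935000 + 1.130000)/2 = 1.032500
  f(c_4) = f(1.032500) = -0.113513
  f(a) × f(c) ≥ 0, new interval: [1.032500, 1.130000]

After 4 iteration(s), the approximation is c_4 = 1.032500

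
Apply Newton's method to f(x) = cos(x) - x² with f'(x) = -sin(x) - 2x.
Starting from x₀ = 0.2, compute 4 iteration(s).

f(x) = cos(x) - x²
f'(x) = -sin(x) - 2x
x₀ = 0.2

Newton-Raphson formula: x_{n+1} = x_n - f(x_n)/f'(x_n)

Iteration 1:
  f(0.200000) = 0.940067
  f'(0.200000) = -0.598669
  x_1 = 0.200000 - 0.940067/(-0.598669) = 1.770260
Iteration 2:
  f(1.770260) = -3.331965
  f'(1.770260) = -4.520693
  x_2 = 1.770260 - (-3.331965)/(-4.520693) = 1.033213
Iteration 3:
  f(1.033213) = -0.555467
  f'(1.033213) = -2.925374
  x_3 = 1.033213 - (-0.555467)/(-2.925374) = 0.843334
Iteration 4:
  f(0.843334) = -0.046236
  f'(0.843334) = -2.433532
  x_4 = 0.843334 - (-0.046236)/(-2.433532) = 0.824335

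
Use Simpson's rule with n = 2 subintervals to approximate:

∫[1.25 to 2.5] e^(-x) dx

f(x) = e^(-x)
a = 1.25, b = 2.5, n = 2
h = (b - a)/n = 0.625000

Simpson's rule: (h/3)[f(x₀) + 4f(x₁) + 2f(x₂) + ... + f(xₙ)]

x_0 = 1.2500, f(x_0) = 0.286505, coefficient = 1
x_1 = 1.8750, f(x_1) = 0.153355, coefficient = 4
x_2 = 2.5000, f(x_2) = 0.082085, coefficient = 1

I ≈ (0.625000/3) × 0.982010 = 0.204585
Exact value: 0.204420
Error: 0.000166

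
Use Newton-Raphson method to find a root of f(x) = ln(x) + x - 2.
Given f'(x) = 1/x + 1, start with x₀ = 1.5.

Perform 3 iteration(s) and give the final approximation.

f(x) = ln(x) + x - 2
f'(x) = 1/x + 1
x₀ = 1.5

Newton-Raphson formula: x_{n+1} = x_n - f(x_n)/f'(x_n)

Iteration 1:
  f(1.500000) = -0.094535
  f'(1.500000) = 1.666667
  x_1 = 1.500000 - (-0.094535)/1.666667 = 1.556721
Iteration 2:
  f(1.556721) = -0.000697
  f'(1.556721) = 1.642376
  x_2 = 1.556721 - (-0.000697)/1.642376 = 1.557146
Iteration 3:
  f(1.557146) = 0.000000
  f'(1.557146) = 1.642201
  x_3 = 1.557146 - 0.000000/1.642201 = 1.557146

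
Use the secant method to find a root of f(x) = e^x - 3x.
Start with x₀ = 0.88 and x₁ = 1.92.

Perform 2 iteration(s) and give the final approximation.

f(x) = e^x - 3x
x₀ = 0.88, x₁ = 1.92

Secant formula: x_{n+1} = x_n - f(x_n)(x_n - x_{n-1})/(f(x_n) - f(x_{n-1}))

Iteration 1:
  f(0.880000) = -0.229100
  f(1.920000) = 1.060958
  x_2 = 1.920000 - 1.060958×(1.920000 - 0.880000)/(1.060958 - (-0.229100))
       = 1.064693
Iteration 2:
  f(1.920000) = 1.060958
  f(1.064693) = -0.294130
  x_3 = 1.064693 - (-0.294130)×(1.064693 - 1.920000)/(-0.294130 - 1.060958)
       = 1.250342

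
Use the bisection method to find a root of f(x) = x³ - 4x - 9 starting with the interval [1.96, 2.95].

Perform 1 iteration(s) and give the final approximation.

f(x) = x³ - 4x - 9
Initial interval: [1.96, 2.95]

Iteration 1:
  c_1 = (1.960000 + 2.950000)/2 = 2.455000
  f(c_1) = f(2.455000) = -4.023654
  f(a) × f(c) ≥ 0, new interval: [2.455000, 2.950000]

After 1 iteration(s), the approximation is c_1 = 2.455000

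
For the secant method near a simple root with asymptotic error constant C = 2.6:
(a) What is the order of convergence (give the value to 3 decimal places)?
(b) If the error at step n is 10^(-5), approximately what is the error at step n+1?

(a) Secant method has superlinear convergence with order φ = (1+√5)/2 ≈ 1.618.
    This means |e_{n+1}| ≈ C|e_n|^1.618.

(b) With |e_n| = 10^(-5) and C = 2.6:
    |e_{n+1}| ≈ 2.6 × (10^(-5))^1.618 = 2.6 × 10^(-8.09)

(a) ≈ 1.618 (golden ratio); (b) |e_{n+1}| ≈ 2.113e-08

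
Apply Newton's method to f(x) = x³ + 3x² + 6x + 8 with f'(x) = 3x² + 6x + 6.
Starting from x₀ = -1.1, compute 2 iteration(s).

f(x) = x³ + 3x² + 6x + 8
f'(x) = 3x² + 6x + 6
x₀ = -1.1

Newton-Raphson formula: x_{n+1} = x_n - f(x_n)/f'(x_n)

Iteration 1:
  f(-1.100000) = 3.699000
  f'(-1.100000) = 3.030000
  x_1 = -1.100000 - 3.699000/3.030000 = -2.320792
Iteration 2:
  f(-2.320792) = -2.266487
  f'(-2.320792) = 8.233475
  x_2 = -2.320792 - (-2.266487)/8.233475 = -2.045515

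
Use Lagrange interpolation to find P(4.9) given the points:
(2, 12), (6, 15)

Lagrange interpolation formula:
P(x) = Σ yᵢ × Lᵢ(x)
where Lᵢ(x) = Π_{j≠i} (x - xⱼ)/(xᵢ - xⱼ)

L_0(4.9) = (4.9 - 6)/(2 - 6) = 0.275000
L_1(4.9) = (4.9 - 2)/(6 - 2) = 0.725000

P(4.9) = 12×L_0(4.9) + 15×L_1(4.9)
P(4.9) = 14.175000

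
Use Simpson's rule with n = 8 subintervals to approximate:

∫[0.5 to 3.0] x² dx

f(x) = x²
a = 0.5, b = 3.0, n = 8
h = (b - a)/n = 0.312500

Simpson's rule: (h/3)[f(x₀) + 4f(x₁) + 2f(x₂) + ... + f(xₙ)]

x_0 = 0.5000, f(x_0) = 0.250000, coefficient = 1
x_1 = 0.8125, f(x_1) = 0.660156, coefficient = 4
x_2 = 1.1250, f(x_2) = 1.265625, coefficient = 2
x_3 = 1.4375, f(x_3) = 2.066406, coefficient = 4
x_4 = 1.7500, f(x_4) = 3.062500, coefficient = 2
x_5 = 2.0625, f(x_5) = 4.253906, coefficient = 4
x_6 = 2.3750, f(x_6) = 5.640625, coefficient = 2
x_7 = 2.6875, f(x_7) = 7.222656, coefficient = 4
x_8 = 3.0000, f(x_8) = 9.000000, coefficient = 1

I ≈ (0.312500/3) × 86.000000 = 8.958333
Exact value: 8.958333
Error: 0.000000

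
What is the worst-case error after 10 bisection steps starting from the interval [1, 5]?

Bisection error bound: |error| ≤ (b-a)/2^n
|error| ≤ (5 - 1)/2^10 = 4/2^10
|error| ≤ 0.0039062500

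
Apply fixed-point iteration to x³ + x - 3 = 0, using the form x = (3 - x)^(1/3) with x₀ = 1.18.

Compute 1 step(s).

Equation: x³ + x - 3 = 0
Fixed-point form: x = (3 - x)^(1/3)
x₀ = 1.18

x_1 = g(1.180000) = 1.220929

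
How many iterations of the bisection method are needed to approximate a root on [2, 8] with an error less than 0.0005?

We need (b-a)/2^n ≤ 0.0005
(8 - 2)/2^n ≤ 0.0005
6/2^n ≤ 0.0005
2^n ≥ 12000
n ≥ log₂(12000) = 13.55
n ≥ 14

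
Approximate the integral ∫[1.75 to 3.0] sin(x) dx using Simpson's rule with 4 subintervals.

f(x) = sin(x)
a = 1.75, b = 3.0, n = 4
h = (b - a)/n = 0.312500

Simpson's rule: (h/3)[f(x₀) + 4f(x₁) + 2f(x₂) + ... + f(xₙ)]

x_0 = 1.7500, f(x_0) = 0.983986, coefficient = 1
x_1 = 2.0625, f(x_1) = 0.881530, coefficient = 4
x_2 = 2.3750, f(x_2) = 0.693685, coefficient = 2
x_3 = 2.6875, f(x_3) = 0.438647, coefficient = 4
x_4 = 3.0000, f(x_4) = 0.141120, coefficient = 1

I ≈ (0.312500/3) × 7.793184 = 0.811790
Exact value: 0.811746
Error: 0.000044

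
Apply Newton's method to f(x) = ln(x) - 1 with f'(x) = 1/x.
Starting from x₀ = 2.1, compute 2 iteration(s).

f(x) = ln(x) - 1
f'(x) = 1/x
x₀ = 2.1

Newton-Raphson formula: x_{n+1} = x_n - f(x_n)/f'(x_n)

Iteration 1:
  f(2.100000) = -0.258063
  f'(2.100000) = 0.476190
  x_1 = 2.100000 - (-0.258063)/0.476190 = 2.641932
Iteration 2:
  f(2.641932) = -0.028490
  f'(2.641932) = 0.378511
  x_2 = 2.641932 - (-0.028490)/0.378511 = 2.717199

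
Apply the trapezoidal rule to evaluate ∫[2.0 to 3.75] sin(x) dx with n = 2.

f(x) = sin(x)
a = 2.0, b = 3.75, n = 2
h = (b - a)/n = 0.875000

Trapezoidal rule: (h/2)[f(x₀) + 2f(x₁) + 2f(x₂) + ... + f(xₙ)]

x_0 = 2.0000, f(x_0) = 0.909297, coefficient = 1
x_1 = 2.8750, f(x_1) = 0.263446, coefficient = 2
x_2 = 3.7500, f(x_2) = -0.571561, coefficient = 1

I ≈ (0.875000/2) × 0.864628 = 0.378275
Exact value: 0.404413
Error: 0.026138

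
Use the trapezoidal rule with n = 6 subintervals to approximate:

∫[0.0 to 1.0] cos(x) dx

f(x) = cos(x)
a = 0.0, b = 1.0, n = 6
h = (b - a)/n = 0.166667

Trapezoidal rule: (h/2)[f(x₀) + 2f(x₁) + 2f(x₂) + ... + f(xₙ)]

x_0 = 0.0000, f(x_0) = 1.000000, coefficient = 1
x_1 = 0.1667, f(x_1) = 0.986143, coefficient = 2
x_2 = 0.3333, f(x_2) = 0.944957, coefficient = 2
x_3 = 0.5000, f(x_3) = 0.877583, coefficient = 2
x_4 = 0.6667, f(x_4) = 0.785887, coefficient = 2
x_5 = 0.8333, f(x_5) = 0.672412, coefficient = 2
x_6 = 1.0000, f(x_6) = 0.540302, coefficient = 1

I ≈ (0.166667/2) × 10.074267 = 0.839522
Exact value: 0.841471
Error: 0.001949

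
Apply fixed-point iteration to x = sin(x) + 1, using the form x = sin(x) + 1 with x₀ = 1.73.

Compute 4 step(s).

Equation: x = sin(x) + 1
Fixed-point form: x = sin(x) + 1
x₀ = 1.73

x_1 = g(1.730000) = 1.987354
x_2 = g(1.987354) = 1.914487
x_3 = g(1.914487) = 1.941517
x_4 = g(1.941517) = 1.932066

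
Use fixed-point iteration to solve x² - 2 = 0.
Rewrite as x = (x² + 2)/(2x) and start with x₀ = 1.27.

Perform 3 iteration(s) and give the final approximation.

Equation: x² - 2 = 0
Fixed-point form: x = (x² + 2)/(2x)
x₀ = 1.27

x_1 = g(1.270000) = 1.422402
x_2 = g(1.422402) = 1.414237
x_3 = g(1.414237) = 1.414214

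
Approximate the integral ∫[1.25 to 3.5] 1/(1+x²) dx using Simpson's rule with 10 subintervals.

f(x) = 1/(1+x²)
a = 1.25, b = 3.5, n = 10
h = (b - a)/n = 0.225000

Simpson's rule: (h/3)[f(x₀) + 4f(x₁) + 2f(x₂) + ... + f(xₙ)]

x_0 = 1.2500, f(x_0) = 0.390244, coefficient = 1
x_1 = 1.4750, f(x_1) = 0.314899, coefficient = 4
x_2 = 1.7000, f(x_2) = 0.257069, coefficient = 2
x_3 = 1.9250, f(x_3) = 0.212512, coefficient = 4
x_4 = 2.1500, f(x_4) = 0.177857, coefficient = 2
x_5 = 2.3750, f(x_5) = 0.150588, coefficient = 4
x_6 = 2.6000, f(x_6) = 0.128866, coefficient = 2
x_7 = 2.8250, f(x_7) = 0.111351, coefficient = 4
x_8 = 3.0500, f(x_8) = 0.097064, coefficient = 2
x_9 = 3.2750, f(x_9) = 0.085283, coefficient = 4
x_10 = 3.5000, f(x_10) = 0.075472, coefficient = 1

I ≈ (0.225000/3) × 5.285958 = 0.396447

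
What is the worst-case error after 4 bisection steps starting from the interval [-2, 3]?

Bisection error bound: |error| ≤ (b-a)/2^n
|error| ≤ (3 - (-2))/2^4 = 5/2^4
|error| ≤ 0.3125000000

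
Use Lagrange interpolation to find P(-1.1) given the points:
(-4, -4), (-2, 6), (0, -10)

Lagrange interpolation formula:
P(x) = Σ yᵢ × Lᵢ(x)
where Lᵢ(x) = Π_{j≠i} (x - xⱼ)/(xᵢ - xⱼ)

L_0(-1.1) = (-1.1 - (-2))/(-4 - (-2)) × (-1.1 - 0)/(-4 - 0) = -0.123750
L_1(-1.1) = (-1.1 - (-4))/(-2 - (-4)) × (-1.1 - 0)/(-2 - 0) = 0.797500
L_2(-1.1) = (-1.1 - (-4))/(0 - (-4)) × (-1.1 - (-2))/(0 - (-2)) = 0.326250

P(-1.1) = (-4)×L_0(-1.1) + 6×L_1(-1.1) + (-10)×L_2(-1.1)
P(-1.1) = 2.017500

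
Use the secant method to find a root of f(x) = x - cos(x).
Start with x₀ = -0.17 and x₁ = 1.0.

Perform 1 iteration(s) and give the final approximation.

f(x) = x - cos(x)
x₀ = -0.17, x₁ = 1.0

Secant formula: x_{n+1} = x_n - f(x_n)(x_n - x_{n-1})/(f(x_n) - f(x_{n-1}))

Iteration 1:
  f(-0.170000) = -1.155585
  f(1.000000) = 0.459698
  x_2 = 1.000000 - 0.459698×(1.000000 - (-0.170000))/(0.459698 - (-1.155585))
       = 0.667026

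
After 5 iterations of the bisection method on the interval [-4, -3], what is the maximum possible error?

Bisection error bound: |error| ≤ (b-a)/2^n
|error| ≤ (-3 - (-4))/2^5 = 1/2^5
|error| ≤ 0.0312500000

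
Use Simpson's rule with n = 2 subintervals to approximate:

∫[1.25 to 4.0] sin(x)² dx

f(x) = sin(x)²
a = 1.25, b = 4.0, n = 2
h = (b - a)/n = 1.375000

Simpson's rule: (h/3)[f(x₀) + 4f(x₁) + 2f(x₂) + ... + f(xₙ)]

x_0 = 1.2500, f(x_0) = 0.900572, coefficient = 1
x_1 = 2.6250, f(x_1) = 0.243957, coefficient = 4
x_2 = 4.0000, f(x_2) = 0.572750, coefficient = 1

I ≈ (1.375000/3) × 2.449151 = 1.122527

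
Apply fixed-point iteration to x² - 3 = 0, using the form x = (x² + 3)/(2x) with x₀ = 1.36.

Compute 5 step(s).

Equation: x² - 3 = 0
Fixed-point form: x = (x² + 3)/(2x)
x₀ = 1.36

x_1 = g(1.360000) = 1.782941
x_2 = g(1.782941) = 1.732777
x_3 = g(1.732777) = 1.732051
x_4 = g(1.732051) = 1.732051
x_5 = g(1.732051) = 1.732051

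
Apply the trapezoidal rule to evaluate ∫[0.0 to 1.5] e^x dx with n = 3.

f(x) = e^x
a = 0.0, b = 1.5, n = 3
h = (b - a)/n = 0.500000

Trapezoidal rule: (h/2)[f(x₀) + 2f(x₁) + 2f(x₂) + ... + f(xₙ)]

x_0 = 0.0000, f(x_0) = 1.000000, coefficient = 1
x_1 = 0.5000, f(x_1) = 1.648721, coefficient = 2
x_2 = 1.0000, f(x_2) = 2.718282, coefficient = 2
x_3 = 1.5000, f(x_3) = 4.481689, coefficient = 1

I ≈ (0.500000/2) × 14.215695 = 3.553924
Exact value: 3.481689
Error: 0.072235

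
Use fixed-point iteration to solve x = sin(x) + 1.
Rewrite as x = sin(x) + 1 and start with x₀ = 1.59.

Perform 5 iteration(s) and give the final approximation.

Equation: x = sin(x) + 1
Fixed-point form: x = sin(x) + 1
x₀ = 1.59

x_1 = g(1.590000) = 1.999816
x_2 = g(1.999816) = 1.909374
x_3 = g(1.909374) = 1.943228
x_4 = g(1.943228) = 1.931445
x_5 = g(1.931445) = 1.935668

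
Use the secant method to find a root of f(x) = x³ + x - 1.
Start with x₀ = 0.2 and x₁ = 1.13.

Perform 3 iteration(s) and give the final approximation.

f(x) = x³ + x - 1
x₀ = 0.2, x₁ = 1.13

Secant formula: x_{n+1} = x_n - f(x_n)(x_n - x_{n-1})/(f(x_n) - f(x_{n-1}))

Iteration 1:
  f(0.200000) = -0.792000
  f(1.130000) = 1.572897
  x_2 = 1.130000 - 1.572897×(1.130000 - 0.200000)/(1.572897 - (-0.792000))
       = 0.511455
Iteration 2:
  f(1.130000) = 1.572897
  f(0.511455) = -0.354755
  x_3 = 0.511455 - (-0.354755)×(0.511455 - 1.130000)/(-0.354755 - 1.572897)
       = 0.625289
Iteration 3:
  f(0.511455) = -0.354755
  f(0.625289) = -0.130231
  x_4 = 0.625289 - (-0.130231)×(0.625289 - 0.511455)/(-0.130231 - (-0.354755))
       = 0.691317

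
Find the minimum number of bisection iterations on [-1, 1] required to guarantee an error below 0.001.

We need (b-a)/2^n ≤ 0.001
(1 - (-1))/2^n ≤ 0.001
2/2^n ≤ 0.001
2^n ≥ 2000
n ≥ log₂(2000) = 10.97
n ≥ 11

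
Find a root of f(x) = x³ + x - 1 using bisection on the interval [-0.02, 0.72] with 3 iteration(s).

f(x) = x³ + x - 1
Initial interval: [-0.02, 0.72]

Iteration 1:
  c_1 = (-0.020000 + 0.720000)/2 = 0.350000
  f(c_1) = f(0.350000) = -0.607125
  f(a) × f(c) ≥ 0, new interval: [0.350000, 0.720000]
Iteration 2:
  c_2 = (0.350000 + 0.720000)/2 = 0.535000
  f(c_2) = f(0.535000) = -0.311870
  f(a) × f(c) ≥ 0, new interval: [0.535000, 0.720000]
Iteration 3:
  c_3 = (0.535000 + 0.720000)/2 = 0.627500
  f(c_3) = f(0.627500) = -0.125418
  f(a) × f(c) ≥ 0, new interval: [0.627500, 0.720000]

After 3 iteration(s), the approximation is c_3 = 0.627500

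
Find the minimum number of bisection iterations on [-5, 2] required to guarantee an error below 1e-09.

We need (b-a)/2^n ≤ 1e-09
(2 - (-5))/2^n ≤ 1e-09
7/2^n ≤ 1e-09
2^n ≥ 7000000000
n ≥ log₂(7000000000) = 32.70
n ≥ 33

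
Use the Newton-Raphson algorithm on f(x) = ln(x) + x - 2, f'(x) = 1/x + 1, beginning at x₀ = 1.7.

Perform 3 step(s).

f(x) = ln(x) + x - 2
f'(x) = 1/x + 1
x₀ = 1.7

Newton-Raphson formula: x_{n+1} = x_n - f(x_n)/f'(x_n)

Iteration 1:
  f(1.700000) = 0.230628
  f'(1.700000) = 1.588235
  x_1 = 1.700000 - 0.230628/1.588235 = 1.554790
Iteration 2:
  f(1.554790) = -0.003870
  f'(1.554790) = 1.643174
  x_2 = 1.554790 - (-0.003870)/1.643174 = 1.557145
Iteration 3:
  f(1.557145) = -0.000001
  f'(1.557145) = 1.642201
  x_3 = 1.557145 - (-0.000001)/1.642201 = 1.557146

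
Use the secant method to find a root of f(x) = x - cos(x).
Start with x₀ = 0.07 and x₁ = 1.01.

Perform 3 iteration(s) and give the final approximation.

f(x) = x - cos(x)
x₀ = 0.07, x₁ = 1.01

Secant formula: x_{n+1} = x_n - f(x_n)(x_n - x_{n-1})/(f(x_n) - f(x_{n-1}))

Iteration 1:
  f(0.070000) = -0.927551
  f(1.010000) = 0.478139
  x_2 = 1.010000 - 0.478139×(1.010000 - 0.070000)/(0.478139 - (-0.927551))
       = 0.690263
Iteration 2:
  f(1.010000) = 0.478139
  f(0.690263) = -0.080815
  x_3 = 0.690263 - (-0.080815)×(0.690263 - 1.010000)/(-0.080815 - 0.478139)
       = 0.736492
Iteration 3:
  f(0.690263) = -0.080815
  f(0.736492) = -0.004338
  x_4 = 0.736492 - (-0.004338)×(0.736492 - 0.690263)/(-0.004338 - (-0.080815))
       = 0.739114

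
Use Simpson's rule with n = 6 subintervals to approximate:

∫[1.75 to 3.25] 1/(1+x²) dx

f(x) = 1/(1+x²)
a = 1.75, b = 3.25, n = 6
h = (b - a)/n = 0.250000

Simpson's rule: (h/3)[f(x₀) + 4f(x₁) + 2f(x₂) + ... + f(xₙ)]

x_0 = 1.7500, f(x_0) = 0.246154, coefficient = 1
x_1 = 2.0000, f(x_1) = 0.200000, coefficient = 4
x_2 = 2.2500, f(x_2) = 0.164948, coefficient = 2
x_3 = 2.5000, f(x_3) = 0.137931, coefficient = 4
x_4 = 2.7500, f(x_4) = 0.116788, coefficient = 2
x_5 = 3.0000, f(x_5) = 0.100000, coefficient = 4
x_6 = 3.2500, f(x_6) = 0.086486, coefficient = 1

I ≈ (0.250000/3) × 2.647838 = 0.220653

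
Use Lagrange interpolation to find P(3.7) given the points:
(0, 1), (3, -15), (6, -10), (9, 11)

Lagrange interpolation formula:
P(x) = Σ yᵢ × Lᵢ(x)
where Lᵢ(x) = Π_{j≠i} (x - xⱼ)/(xᵢ - xⱼ)

L_0(3.7) = (3.7 - 3)/(0 - 3) × (3.7 - 6)/(0 - 6) × (3.7 - 9)/(0 - 9) = -0.052673
L_1(3.7) = (3.7 - 0)/(3 - 0) × (3.7 - 6)/(3 - 6) × (3.7 - 9)/(3 - 9) = 0.835241
L_2(3.7) = (3.7 - 0)/(6 - 0) × (3.7 - 3)/(6 - 3) × (3.7 - 9)/(6 - 9) = 0.254204
L_3(3.7) = (3.7 - 0)/(9 - 0) × (3.7 - 3)/(9 - 3) × (3.7 - 6)/(9 - 6) = -0.036772

P(3.7) = 1×L_0(3.7) + (-15)×L_1(3.7) + (-10)×L_2(3.7) + 11×L_3(3.7)
P(3.7) = -15.527809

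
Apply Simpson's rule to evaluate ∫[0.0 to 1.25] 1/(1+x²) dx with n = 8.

f(x) = 1/(1+x²)
a = 0.0, b = 1.25, n = 8
h = (b - a)/n = 0.156250

Simpson's rule: (h/3)[f(x₀) + 4f(x₁) + 2f(x₂) + ... + f(xₙ)]

x_0 = 0.0000, f(x_0) = 1.000000, coefficient = 1
x_1 = 0.1562, f(x_1) = 0.976168, coefficient = 4
x_2 = 0.3125, f(x_2) = 0.911032, coefficient = 2
x_3 = 0.4688, f(x_3) = 0.819856, coefficient = 4
x_4 = 0.6250, f(x_4) = 0.719101, coefficient = 2
x_5 = 0.7812, f(x_5) = 0.620982, coefficient = 4
x_6 = 0.9375, f(x_6) = 0.532225, coefficient = 2
x_7 = 1.0938, f(x_7) = 0.455313, coefficient = 4
x_8 = 1.2500, f(x_8) = 0.390244, coefficient = 1

I ≈ (0.156250/3) × 17.204237 = 0.896054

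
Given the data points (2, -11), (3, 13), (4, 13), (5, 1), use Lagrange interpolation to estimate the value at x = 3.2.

Lagrange interpolation formula:
P(x) = Σ yᵢ × Lᵢ(x)
where Lᵢ(x) = Π_{j≠i} (x - xⱼ)/(xᵢ - xⱼ)

L_0(3.2) = (3.2 - 3)/(2 - 3) × (3.2 - 4)/(2 - 4) × (3.2 - 5)/(2 - 5) = -0.048000
L_1(3.2) = (3.2 - 2)/(3 - 2) × (3.2 - 4)/(3 - 4) × (3.2 - 5)/(3 - 5) = 0.864000
L_2(3.2) = (3.2 - 2)/(4 - 2) × (3.2 - 3)/(4 - 3) × (3.2 - 5)/(4 - 5) = 0.216000
L_3(3.2) = (3.2 - 2)/(5 - 2) × (3.2 - 3)/(5 - 3) × (3.2 - 4)/(5 - 4) = -0.032000

P(3.2) = (-11)×L_0(3.2) + 13×L_1(3.2) + 13×L_2(3.2) + 1×L_3(3.2)
P(3.2) = 14.536000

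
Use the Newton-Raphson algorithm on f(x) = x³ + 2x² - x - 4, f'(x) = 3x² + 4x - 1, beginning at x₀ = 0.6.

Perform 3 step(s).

f(x) = x³ + 2x² - x - 4
f'(x) = 3x² + 4x - 1
x₀ = 0.6

Newton-Raphson formula: x_{n+1} = x_n - f(x_n)/f'(x_n)

Iteration 1:
  f(0.600000) = -3.664000
  f'(0.600000) = 2.480000
  x_1 = 0.600000 - (-3.664000)/2.480000 = 2.077419
Iteration 2:
  f(2.077419) = 11.519382
  f'(2.077419) = 20.256691
  x_2 = 2.077419 - 11.519382/20.256691 = 1.508749
Iteration 3:
  f(1.508749) = 2.478298
  f'(1.508749) = 11.863965
  x_3 = 1.508749 - 2.478298/11.863965 = 1.299856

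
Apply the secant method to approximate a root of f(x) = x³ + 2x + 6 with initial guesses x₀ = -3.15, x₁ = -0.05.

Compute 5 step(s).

f(x) = x³ + 2x + 6
x₀ = -3.15, x₁ = -0.05

Secant formula: x_{n+1} = x_n - f(x_n)(x_n - x_{n-1})/(f(x_n) - f(x_{n-1}))

Iteration 1:
  f(-3.150000) = -31.555875
  f(-0.050000) = 5.899875
  x_2 = -0.050000 - 5.899875×(-0.050000 - (-3.150000))/(5.899875 - (-31.555875))
       = -0.538299
Iteration 2:
  f(-0.050000) = 5.899875
  f(-0.538299) = 4.767421
  x_3 = -0.538299 - 4.767421×(-0.538299 - (-0.050000))/(4.767421 - 5.899875)
       = -2.593948
Iteration 3:
  f(-0.538299) = 4.767421
  f(-2.593948) = -16.641439
  x_4 = -2.593948 - (-16.641439)×(-2.593948 - (-0.538299))/(-16.641439 - 4.767421)
       = -0.996060
Iteration 4:
  f(-2.593948) = -16.641439
  f(-0.996060) = 3.019653
  x_5 = -0.996060 - 3.019653×(-0.996060 - (-2.593948))/(3.019653 - (-16.641439))
       = -1.241472
Iteration 5:
  f(-0.996060) = 3.019653
  f(-1.241472) = 1.603634
  x_6 = -1.241472 - 1.603634×(-1.241472 - (-0.996060))/(1.603634 - 3.019653)
       = -1.519400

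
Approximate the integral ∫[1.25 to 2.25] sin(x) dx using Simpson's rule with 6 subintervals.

f(x) = sin(x)
a = 1.25, b = 2.25, n = 6
h = (b - a)/n = 0.166667

Simpson's rule: (h/3)[f(x₀) + 4f(x₁) + 2f(x₂) + ... + f(xₙ)]

x_0 = 1.2500, f(x_0) = 0.948985, coefficient = 1
x_1 = 1.4167, f(x_1) = 0.988146, coefficient = 4
x_2 = 1.5833, f(x_2) = 0.999921, coefficient = 2
x_3 = 1.7500, f(x_3) = 0.983986, coefficient = 4
x_4 = 1.9167, f(x_4) = 0.940781, coefficient = 2
x_5 = 2.0833, f(x_5) = 0.871503, coefficient = 4
x_6 = 2.2500, f(x_6) = 0.778073, coefficient = 1

I ≈ (0.166667/3) × 16.983001 = 0.943500
Exact value: 0.943496
Error: 0.000004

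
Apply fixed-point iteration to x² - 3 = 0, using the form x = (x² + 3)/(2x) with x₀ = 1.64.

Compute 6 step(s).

Equation: x² - 3 = 0
Fixed-point form: x = (x² + 3)/(2x)
x₀ = 1.64

x_1 = g(1.640000) = 1.734634
x_2 = g(1.734634) = 1.732053
x_3 = g(1.732053) = 1.732051
x_4 = g(1.732051) = 1.732051
x_5 = g(1.732051) = 1.732051
x_6 = g(1.732051) = 1.732051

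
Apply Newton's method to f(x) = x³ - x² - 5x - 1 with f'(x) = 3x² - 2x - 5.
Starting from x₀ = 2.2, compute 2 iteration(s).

f(x) = x³ - x² - 5x - 1
f'(x) = 3x² - 2x - 5
x₀ = 2.2

Newton-Raphson formula: x_{n+1} = x_n - f(x_n)/f'(x_n)

Iteration 1:
  f(2.200000) = -6.192000
  f'(2.200000) = 5.120000
  x_1 = 2.200000 - (-6.192000)/5.120000 = 3.409375
Iteration 2:
  f(3.409375) = 9.959309
  f'(3.409375) = 23.052764
  x_2 = 3.409375 - 9.959309/23.052764 = 2.977353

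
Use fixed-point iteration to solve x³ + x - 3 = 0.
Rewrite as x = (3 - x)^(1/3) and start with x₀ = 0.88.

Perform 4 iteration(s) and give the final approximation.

Equation: x³ + x - 3 = 0
Fixed-point form: x = (3 - x)^(1/3)
x₀ = 0.88

x_1 = g(0.880000) = 1.284632
x_2 = g(1.284632) = 1.197069
x_3 = g(1.197069) = 1.217100
x_4 = g(1.217100) = 1.212576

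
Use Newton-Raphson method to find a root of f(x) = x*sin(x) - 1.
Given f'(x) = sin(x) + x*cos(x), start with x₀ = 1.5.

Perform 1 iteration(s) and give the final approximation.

f(x) = x*sin(x) - 1
f'(x) = sin(x) + x*cos(x)
x₀ = 1.5

Newton-Raphson formula: x_{n+1} = x_n - f(x_n)/f'(x_n)

Iteration 1:
  f(1.500000) = 0.496242
  f'(1.500000) = 1.103601
  x_1 = 1.500000 - 0.496242/1.103601 = 1.050342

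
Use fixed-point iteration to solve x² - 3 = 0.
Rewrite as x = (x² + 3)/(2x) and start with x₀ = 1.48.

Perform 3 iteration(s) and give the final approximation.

Equation: x² - 3 = 0
Fixed-point form: x = (x² + 3)/(2x)
x₀ = 1.48

x_1 = g(1.480000) = 1.753514
x_2 = g(1.753514) = 1.732182
x_3 = g(1.732182) = 1.732051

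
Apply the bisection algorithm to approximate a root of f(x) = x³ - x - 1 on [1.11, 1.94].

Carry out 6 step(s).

f(x) = x³ - x - 1
Initial interval: [1.11, 1.94]

Iteration 1:
  c_1 = (1.110000 + 1.940000)/2 = 1.525000
  f(c_1) = f(1.525000) = 1.021578
  f(a) × f(c) < 0, new interval: [1.110000, 1.525000]
Iteration 2:
  c_2 = (1.110000 + 1.525000)/2 = 1.317500
  f(c_2) = f(1.317500) = -0.030575
  f(a) × f(c) ≥ 0, new interval: [1.317500, 1.525000]
Iteration 3:
  c_3 = (1.317500 + 1.525000)/2 = 1.421250
  f(c_3) = f(1.421250) = 0.449606
  f(a) × f(c) < 0, new interval: [1.317500, 1.421250]
Iteration 4:
  c_4 = (1.317500 + 1.421250)/2 = 1.369375
  f(c_4) = f(1.369375) = 0.198460
  f(a) × f(c) < 0, new interval: [1.317500, 1.369375]
Iteration 5:
  c_5 = (1.317500 + 1.369375)/2 = 1.343437
  f(c_5) = f(1.343437) = 0.081231
  f(a) × f(c) < 0, new interval: [1.317500, 1.343437]
Iteration 6:
  c_6 = (1.317500 + 1.343437)/2 = 1.330469
  f(c_6) = f(1.330469) = 0.024657
  f(a) × f(c) < 0, new interval: [1.317500, 1.330469]

After 6 iteration(s), the approximation is c_6 = 1.330469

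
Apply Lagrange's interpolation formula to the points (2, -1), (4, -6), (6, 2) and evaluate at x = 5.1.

Lagrange interpolation formula:
P(x) = Σ yᵢ × Lᵢ(x)
where Lᵢ(x) = Π_{j≠i} (x - xⱼ)/(xᵢ - xⱼ)

L_0(5.1) = (5.1 - 4)/(2 - 4) × (5.1 - 6)/(2 - 6) = -0.123750
L_1(5.1) = (5.1 - 2)/(4 - 2) × (5.1 - 6)/(4 - 6) = 0.697500
L_2(5.1) = (5.1 - 2)/(6 - 2) × (5.1 - 4)/(6 - 4) = 0.426250

P(5.1) = (-1)×L_0(5.1) + (-6)×L_1(5.1) + 2×L_2(5.1)
P(5.1) = -3.208750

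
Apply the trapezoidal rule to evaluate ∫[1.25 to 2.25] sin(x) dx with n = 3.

f(x) = sin(x)
a = 1.25, b = 2.25, n = 3
h = (b - a)/n = 0.333333

Trapezoidal rule: (h/2)[f(x₀) + 2f(x₁) + 2f(x₂) + ... + f(xₙ)]

x_0 = 1.2500, f(x_0) = 0.948985, coefficient = 1
x_1 = 1.5833, f(x_1) = 0.999921, coefficient = 2
x_2 = 1.9167, f(x_2) = 0.940781, coefficient = 2
x_3 = 2.2500, f(x_3) = 0.778073, coefficient = 1

I ≈ (0.333333/2) × 5.608462 = 0.934744
Exact value: 0.943496
Error: 0.008752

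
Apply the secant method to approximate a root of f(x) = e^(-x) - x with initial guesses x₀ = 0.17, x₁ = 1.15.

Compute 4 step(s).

f(x) = e^(-x) - x
x₀ = 0.17, x₁ = 1.15

Secant formula: x_{n+1} = x_n - f(x_n)(x_n - x_{n-1})/(f(x_n) - f(x_{n-1}))

Iteration 1:
  f(0.170000) = 0.673665
  f(1.150000) = -0.833363
  x_2 = 1.150000 - (-0.833363)×(1.150000 - 0.170000)/(-0.833363 - 0.673665)
       = 0.608075
Iteration 2:
  f(1.150000) = -0.833363
  f(0.608075) = -0.063677
  x_3 = 0.608075 - (-0.063677)×(0.608075 - 1.150000)/(-0.063677 - (-0.833363))
       = 0.563241
Iteration 3:
  f(0.608075) = -0.063677
  f(0.563241) = 0.006120
  x_4 = 0.563241 - 0.006120×(0.563241 - 0.608075)/(0.006120 - (-0.063677))
       = 0.567172
Iteration 4:
  f(0.563241) = 0.006120
  f(0.567172) = -0.000045
  x_5 = 0.567172 - (-0.000045)×(0.567172 - 0.563241)/(-0.000045 - 0.006120)
       = 0.567143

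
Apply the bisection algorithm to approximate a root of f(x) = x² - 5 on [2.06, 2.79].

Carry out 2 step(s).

f(x) = x² - 5
Initial interval: [2.06, 2.79]

Iteration 1:
  c_1 = (2.060000 + 2.790000)/2 = 2.425000
  f(c_1) = f(2.425000) = 0.880625
  f(a) × f(c) < 0, new interval: [2.060000, 2.425000]
Iteration 2:
  c_2 = (2.060000 + 2.425000)/2 = 2.242500
  f(c_2) = f(2.242500) = 0.028806
  f(a) × f(c) < 0, new interval: [2.060000, 2.242500]

After 2 iteration(s), the approximation is c_2 = 2.242500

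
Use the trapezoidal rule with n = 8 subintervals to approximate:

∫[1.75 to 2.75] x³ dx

f(x) = x³
a = 1.75, b = 2.75, n = 8
h = (b - a)/n = 0.125000

Trapezoidal rule: (h/2)[f(x₀) + 2f(x₁) + 2f(x₂) + ... + f(xₙ)]

x_0 = 1.7500, f(x_0) = 5.359375, coefficient = 1
x_1 = 1.8750, f(x_1) = 6.591797, coefficient = 2
x_2 = 2.0000, f(x_2) = 8.000000, coefficient = 2
x_3 = 2.1250, f(x_3) = 9.595703, coefficient = 2
x_4 = 2.2500, f(x_4) = 11.390625, coefficient = 2
x_5 = 2.3750, f(x_5) = 13.396484, coefficient = 2
x_6 = 2.5000, f(x_6) = 15.625000, coefficient = 2
x_7 = 2.6250, f(x_7) = 18.087891, coefficient = 2
x_8 = 2.7500, f(x_8) = 20.796875, coefficient = 1

I ≈ (0.125000/2) × 191.531250 = 11.970703
Exact value: 11.953125
Error: 0.017578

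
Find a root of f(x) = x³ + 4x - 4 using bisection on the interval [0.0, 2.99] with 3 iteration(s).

f(x) = x³ + 4x - 4
Initial interval: [0.0, 2.99]

Iteration 1:
  c_1 = (0.000000 + 2.990000)/2 = 1.495000
  f(c_1) = f(1.495000) = 5.321362
  f(a) × f(c) < 0, new interval: [0.000000, 1.495000]
Iteration 2:
  c_2 = (0.000000 + 1.495000)/2 = 0.747500
  f(c_2) = f(0.747500) = -0.592330
  f(a) × f(c) ≥ 0, new interval: [0.747500, 1.495000]
Iteration 3:
  c_3 = (0.747500 + 1.495000)/2 = 1.121250
  f(c_3) = f(1.121250) = 1.894637
  f(a) × f(c) < 0, new interval: [0.747500, 1.121250]

After 3 iteration(s), the approximation is c_3 = 1.121250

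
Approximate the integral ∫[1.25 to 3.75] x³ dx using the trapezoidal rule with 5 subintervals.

f(x) = x³
a = 1.25, b = 3.75, n = 5
h = (b - a)/n = 0.500000

Trapezoidal rule: (h/2)[f(x₀) + 2f(x₁) + 2f(x₂) + ... + f(xₙ)]

x_0 = 1.2500, f(x_0) = 1.953125, coefficient = 1
x_1 = 1.7500, f(x_1) = 5.359375, coefficient = 2
x_2 = 2.2500, f(x_2) = 11.390625, coefficient = 2
x_3 = 2.7500, f(x_3) = 20.796875, coefficient = 2
x_4 = 3.2500, f(x_4) = 34.328125, coefficient = 2
x_5 = 3.7500, f(x_5) = 52.734375, coefficient = 1

I ≈ (0.500000/2) × 198.437500 = 49.609375
Exact value: 48.828125
Error: 0.781250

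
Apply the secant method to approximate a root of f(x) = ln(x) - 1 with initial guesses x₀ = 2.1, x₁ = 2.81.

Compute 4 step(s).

f(x) = ln(x) - 1
x₀ = 2.1, x₁ = 2.81

Secant formula: x_{n+1} = x_n - f(x_n)(x_n - x_{n-1})/(f(x_n) - f(x_{n-1}))

Iteration 1:
  f(2.100000) = -0.258063
  f(2.810000) = 0.033184
  x_2 = 2.810000 - 0.033184×(2.810000 - 2.100000)/(0.033184 - (-0.258063))
       = 2.729103
Iteration 2:
  f(2.810000) = 0.033184
  f(2.729103) = 0.003973
  x_3 = 2.729103 - 0.003973×(2.729103 - 2.810000)/(0.003973 - 0.033184)
       = 2.718100
Iteration 3:
  f(2.729103) = 0.003973
  f(2.718100) = -0.000067
  x_4 = 2.718100 - (-0.000067)×(2.718100 - 2.729103)/(-0.000067 - 0.003973)
       = 2.718282
Iteration 4:
  f(2.718100) = -0.000067
  f(2.718282) = 0.000000
  x_5 = 2.718282 - 0.000000×(2.718282 - 2.718100)/(0.000000 - (-0.000067))
       = 2.718282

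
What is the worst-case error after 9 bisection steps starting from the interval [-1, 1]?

Bisection error bound: |error| ≤ (b-a)/2^n
|error| ≤ (1 - (-1))/2^9 = 2/2^9
|error| ≤ 0.0039062500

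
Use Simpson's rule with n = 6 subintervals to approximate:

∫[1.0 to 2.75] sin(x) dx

f(x) = sin(x)
a = 1.0, b = 2.75, n = 6
h = (b - a)/n = 0.291667

Simpson's rule: (h/3)[f(x₀) + 4f(x₁) + 2f(x₂) + ... + f(xₙ)]

x_0 = 1.0000, f(x_0) = 0.841471, coefficient = 1
x_1 = 1.2917, f(x_1) = 0.961296, coefficient = 4
x_2 = 1.5833, f(x_2) = 0.999921, coefficient = 2
x_3 = 1.8750, f(x_3) = 0.954086, coefficient = 4
x_4 = 2.1667, f(x_4) = 0.827660, coefficient = 2
x_5 = 2.4583, f(x_5) = 0.631324, coefficient = 4
x_6 = 2.7500, f(x_6) = 0.381661, coefficient = 1

I ≈ (0.291667/3) × 15.065117 = 1.464664
Exact value: 1.464605
Error: 0.000059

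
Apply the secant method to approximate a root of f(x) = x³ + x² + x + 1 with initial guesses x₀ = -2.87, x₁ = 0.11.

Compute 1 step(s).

f(x) = x³ + x² + x + 1
x₀ = -2.87, x₁ = 0.11

Secant formula: x_{n+1} = x_n - f(x_n)(x_n - x_{n-1})/(f(x_n) - f(x_{n-1}))

Iteration 1:
  f(-2.870000) = -17.273003
  f(0.110000) = 1.123431
  x_2 = 0.110000 - 1.123431×(0.110000 - (-2.870000))/(1.123431 - (-17.273003))
       = -0.071982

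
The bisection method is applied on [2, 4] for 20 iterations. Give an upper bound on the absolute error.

Bisection error bound: |error| ≤ (b-a)/2^n
|error| ≤ (4 - 2)/2^20 = 2/2^20
|error| ≤ 0.0000019073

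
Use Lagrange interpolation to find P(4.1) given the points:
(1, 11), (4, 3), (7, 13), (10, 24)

Lagrange interpolation formula:
P(x) = Σ yᵢ × Lᵢ(x)
where Lᵢ(x) = Π_{j≠i} (x - xⱼ)/(xᵢ - xⱼ)

L_0(4.1) = (4.1 - 4)/(1 - 4) × (4.1 - 7)/(1 - 7) × (4.1 - 10)/(1 - 10) = -0.010562
L_1(4.1) = (4.1 - 1)/(4 - 1) × (4.1 - 7)/(4 - 7) × (4.1 - 10)/(4 - 10) = 0.982241
L_2(4.1) = (4.1 - 1)/(7 - 1) × (4.1 - 4)/(7 - 4) × (4.1 - 10)/(7 - 10) = 0.033870
L_3(4.1) = (4.1 - 1)/(10 - 1) × (4.1 - 4)/(10 - 4) × (4.1 - 7)/(10 - 7) = -0.005549

P(4.1) = 11×L_0(4.1) + 3×L_1(4.1) + 13×L_2(4.1) + 24×L_3(4.1)
P(4.1) = 3.137673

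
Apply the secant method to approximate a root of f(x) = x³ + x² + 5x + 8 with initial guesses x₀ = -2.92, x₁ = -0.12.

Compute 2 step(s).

f(x) = x³ + x² + 5x + 8
x₀ = -2.92, x₁ = -0.12

Secant formula: x_{n+1} = x_n - f(x_n)(x_n - x_{n-1})/(f(x_n) - f(x_{n-1}))

Iteration 1:
  f(-2.920000) = -22.970688
  f(-0.120000) = 7.412672
  x_2 = -0.120000 - 7.412672×(-0.120000 - (-2.920000))/(7.412672 - (-22.970688))
       = -0.803120
Iteration 2:
  f(-0.120000) = 7.412672
  f(-0.803120) = 4.111388
  x_3 = -0.803120 - 4.111388×(-0.803120 - (-0.120000))/(4.111388 - 7.412672)
       = -1.653871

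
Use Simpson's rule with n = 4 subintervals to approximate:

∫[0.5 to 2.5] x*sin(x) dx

f(x) = x*sin(x)
a = 0.5, b = 2.5, n = 4
h = (b - a)/n = 0.500000

Simpson's rule: (h/3)[f(x₀) + 4f(x₁) + 2f(x₂) + ... + f(xₙ)]

x_0 = 0.5000, f(x_0) = 0.239713, coefficient = 1
x_1 = 1.0000, f(x_1) = 0.841471, coefficient = 4
x_2 = 1.5000, f(x_2) = 1.496242, coefficient = 2
x_3 = 2.0000, f(x_3) = 1.818595, coefficient = 4
x_4 = 2.5000, f(x_4) = 1.496180, coefficient = 1

I ≈ (0.500000/3) × 15.368641 = 2.561440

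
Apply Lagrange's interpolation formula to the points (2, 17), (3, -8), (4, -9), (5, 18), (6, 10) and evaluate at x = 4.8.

Lagrange interpolation formula:
P(x) = Σ yᵢ × Lᵢ(x)
where Lᵢ(x) = Π_{j≠i} (x - xⱼ)/(xᵢ - xⱼ)

L_0(4.8) = (4.8 - 3)/(2 - 3) × (4.8 - 4)/(2 - 4) × (4.8 - 5)/(2 - 5) × (4.8 - 6)/(2 - 6) = 0.014400
L_1(4.8) = (4.8 - 2)/(3 - 2) × (4.8 - 4)/(3 - 4) × (4.8 - 5)/(3 - 5) × (4.8 - 6)/(3 - 6) = -0.089600
L_2(4.8) = (4.8 - 2)/(4 - 2) × (4.8 - 3)/(4 - 3) × (4.8 - 5)/(4 - 5) × (4.8 - 6)/(4 - 6) = 0.302400
L_3(4.8) = (4.8 - 2)/(5 - 2) × (4.8 - 3)/(5 - 3) × (4.8 - 4)/(5 - 4) × (4.8 - 6)/(5 - 6) = 0.806400
L_4(4.8) = (4.8 - 2)/(6 - 2) × (4.8 - 3)/(6 - 3) × (4.8 - 4)/(6 - 4) × (4.8 - 5)/(6 - 5) = -0.033600

P(4.8) = 17×L_0(4.8) + (-8)×L_1(4.8) + (-9)×L_2(4.8) + 18×L_3(4.8) + 10×L_4(4.8)
P(4.8) = 12.419200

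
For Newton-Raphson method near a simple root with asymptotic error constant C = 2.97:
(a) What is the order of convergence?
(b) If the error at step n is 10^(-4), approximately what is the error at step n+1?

(a) Newton-Raphson has quadratic (order 2) convergence near simple roots.
    This means |e_{n+1}| ≈ C|e_n|².

(b) With |e_n| = 10^(-4) and C = 2.97:
    |e_{n+1}| ≈ 2.97 × (10^(-4))² = 2.97 × 10^(-8)

(a) 2 (quadratic); (b) |e_{n+1}| ≈ 2.970e-08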